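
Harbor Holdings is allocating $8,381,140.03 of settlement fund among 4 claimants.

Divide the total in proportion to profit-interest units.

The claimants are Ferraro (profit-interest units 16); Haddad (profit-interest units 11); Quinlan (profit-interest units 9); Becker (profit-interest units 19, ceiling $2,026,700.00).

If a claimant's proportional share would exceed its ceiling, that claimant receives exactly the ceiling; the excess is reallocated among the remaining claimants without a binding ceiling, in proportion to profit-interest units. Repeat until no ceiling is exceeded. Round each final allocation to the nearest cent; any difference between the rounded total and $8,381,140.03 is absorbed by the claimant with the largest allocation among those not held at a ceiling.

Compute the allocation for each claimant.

Profit-interest units total: 55.
Pro-rata shares before constraints: Ferraro 2,438,149.8269; Haddad 1,676,228.0060; Quinlan 1,371,459.2776; Becker 2,895,302.9195.
Cap binds for Becker ($2,026,700.00); residual $6,354,440.03 reallocated over remaining profit-interest units 36.
Shares after redistribution: Ferraro 2,824,195.5689 → $2,824,195.57; Haddad 1,941,634.4536 → $1,941,634.45; Quinlan 1,588,610.0075 → $1,588,610.01.

Ferraro: $2,824,195.57; Haddad: $1,941,634.45; Quinlan: $1,588,610.01; Becker: $2,026,700.00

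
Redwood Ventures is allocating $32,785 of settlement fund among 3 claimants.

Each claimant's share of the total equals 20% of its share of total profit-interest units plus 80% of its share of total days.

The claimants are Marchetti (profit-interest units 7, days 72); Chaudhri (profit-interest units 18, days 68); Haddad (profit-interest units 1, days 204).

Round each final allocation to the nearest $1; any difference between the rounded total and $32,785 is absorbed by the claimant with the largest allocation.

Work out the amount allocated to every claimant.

Marchetti: $7,255 · Chaudhri: $9,724 · Haddad: $15,806

Profit-interest units total 26; days total 344.
Combined weights (20% profit-interest units + 80% days): Marchetti 0.2213; Chaudhri 0.2966; Haddad 0.4821.
Pro-rata amounts: Marchetti 7,254.93; Chaudhri 9,724.07; Haddad 15,806.01.
After rounding ($1): Marchetti $7,255; Chaudhri $9,724; Haddad $15,806. Sum = $32,785.
No rounding difference to absorb.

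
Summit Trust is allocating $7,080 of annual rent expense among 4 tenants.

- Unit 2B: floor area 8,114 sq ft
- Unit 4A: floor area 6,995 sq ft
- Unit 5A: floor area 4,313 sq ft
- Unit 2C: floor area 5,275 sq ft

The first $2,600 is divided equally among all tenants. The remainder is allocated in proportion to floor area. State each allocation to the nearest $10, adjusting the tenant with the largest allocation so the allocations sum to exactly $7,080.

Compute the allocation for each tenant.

Unit 2B: $2,120 | Unit 4A: $1,920 | Unit 5A: $1,430 | Unit 2C: $1,610

First tranche $2,600 split equally: $650 each.
Remainder $4,480 by floor area (total 24,697): Unit 2B 1,471.87 → $1,470; Unit 4A 1,268.88 → $1,270; Unit 5A 782.37 → $780; Unit 2C 956.88 → $960.
Totals: Unit 2B $650 + $1,470 = $2,120; Unit 4A $650 + $1,270 = $1,920; Unit 5A $650 + $780 = $1,430; Unit 2C $650 + $960 = $1,610.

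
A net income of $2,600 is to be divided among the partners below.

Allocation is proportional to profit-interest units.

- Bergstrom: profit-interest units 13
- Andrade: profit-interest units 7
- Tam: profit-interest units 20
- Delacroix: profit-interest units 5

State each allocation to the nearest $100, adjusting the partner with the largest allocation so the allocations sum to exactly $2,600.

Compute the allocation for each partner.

Profit-interest units total: 45.
Raw shares: Bergstrom 13/45 × $2,600 = 751.11; Andrade 7/45 × $2,600 = 404.44; Tam 20/45 × $2,600 = 1,155.56; Delacroix 5/45 × $2,600 = 288.89.
At nearest $100: Bergstrom $800; Andrade $400; Tam $1,200; Delacroix $300. Sum = $2,700.
Difference $2,600 − $2,700 = −$100 applied to largest allocation (Tam): Tam becomes $1,100.

Bergstrom: $800 · Andrade: $400 · Tam: $1,100 · Delacroix: $300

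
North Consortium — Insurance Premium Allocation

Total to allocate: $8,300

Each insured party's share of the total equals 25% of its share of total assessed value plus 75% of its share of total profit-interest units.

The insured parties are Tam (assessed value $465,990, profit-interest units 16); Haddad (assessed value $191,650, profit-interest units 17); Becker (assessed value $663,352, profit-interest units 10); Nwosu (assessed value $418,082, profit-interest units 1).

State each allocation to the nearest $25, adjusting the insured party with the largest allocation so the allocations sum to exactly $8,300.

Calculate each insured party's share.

Assessed value total 1,739,074; profit-interest units total 44.
Combined weights (25% assessed value + 75% profit-interest units): Tam 0.3397; Haddad 0.3173; Becker 0.2658; Nwosu 0.0771.
Raw shares: Tam 2,819.64; Haddad 2,633.78; Becker 2,206.26; Nwosu 640.32.
Rounded to nearest $25: Tam $2,825; Haddad $2,625; Becker $2,200; Nwosu $650. Sum = $8,300.
Sum already equals the total — no adjustment.

Tam: $2,825 · Haddad: $2,625 · Becker: $2,200 · Nwosu: $650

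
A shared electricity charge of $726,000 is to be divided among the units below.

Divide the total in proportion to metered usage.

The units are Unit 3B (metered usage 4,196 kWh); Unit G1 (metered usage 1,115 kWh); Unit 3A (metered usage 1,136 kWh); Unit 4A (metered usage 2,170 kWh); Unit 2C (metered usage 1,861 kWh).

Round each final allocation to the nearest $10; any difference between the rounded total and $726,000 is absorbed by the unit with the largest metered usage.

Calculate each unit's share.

Unit 3B: $290,720 · Unit G1: $77,260 · Unit 3A: $78,710 · Unit 4A: $150,360 · Unit 2C: $128,950

Combined metered usage = 10,478.
Pro-rata amounts: Unit 3B 4,196/10,478 × $726,000 = 290,732.58; Unit G1 1,115/10,478 × $726,000 = 77,256.16; Unit 3A 1,136/10,478 × $726,000 = 78,711.20; Unit 4A 2,170/10,478 × $726,000 = 150,355.03; Unit 2C 1,861/10,478 × $726,000 = 128,945.03.
Rounded to nearest $10: Unit 3B $290,730; Unit G1 $77,260; Unit 3A $78,710; Unit 4A $150,360; Unit 2C $128,950. Sum = $726,010.
Difference $726,000 − $726,010 = −$10 applied to largest metered usage (Unit 3B): Unit 3B becomes $290,720.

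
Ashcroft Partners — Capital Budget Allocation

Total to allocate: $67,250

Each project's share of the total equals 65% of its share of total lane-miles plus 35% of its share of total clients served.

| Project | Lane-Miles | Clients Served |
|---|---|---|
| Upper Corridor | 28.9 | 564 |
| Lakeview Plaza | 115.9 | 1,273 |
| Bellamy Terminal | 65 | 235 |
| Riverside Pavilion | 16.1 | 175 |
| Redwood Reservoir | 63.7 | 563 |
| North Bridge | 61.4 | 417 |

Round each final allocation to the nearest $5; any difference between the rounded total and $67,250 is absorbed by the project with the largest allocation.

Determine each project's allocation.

Totals — lane-miles 351, clients served 3,227.
Composite weights (65% lane-miles + 35% clients served): Upper Corridor 0.1147; Lakeview Plaza 0.3527; Bellamy Terminal 0.1459; Riverside Pavilion 0.0488; Redwood Reservoir 0.1790; North Bridge 0.1589.
Proportional shares: Upper Corridor 7,712.89; Lakeview Plaza 23,719.01; Bellamy Terminal 9,808.98; Riverside Pavilion 3,281.48; Redwood Reservoir 12,039.49; North Bridge 10,688.14.
Rounded to nearest $5: Upper Corridor $7,715; Lakeview Plaza $23,720; Bellamy Terminal $9,810; Riverside Pavilion $3,280; Redwood Reservoir $12,040; North Bridge $10,690. Sum = $67,255.
Difference $67,250 − $67,255 = −$5 applied to largest allocation (Lakeview Plaza): Lakeview Plaza becomes $23,715.

Upper Corridor: $7,715; Lakeview Plaza: $23,715; Bellamy Terminal: $9,810; Riverside Pavilion: $3,280; Redwood Reservoir: $12,040; North Bridge: $10,690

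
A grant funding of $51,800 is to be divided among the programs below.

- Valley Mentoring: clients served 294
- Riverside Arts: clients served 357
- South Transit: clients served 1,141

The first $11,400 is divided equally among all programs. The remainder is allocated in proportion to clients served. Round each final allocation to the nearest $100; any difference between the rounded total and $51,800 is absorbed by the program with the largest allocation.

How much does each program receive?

Valley Mentoring: $10,400 · Riverside Arts: $11,800 · South Transit: $29,600

Equal tier: $11,400 ÷ 3 = $3,800 apiece.
Remainder $40,400 by clients served (total 1,792): Valley Mentoring 6,628.12 → $6,600; Riverside Arts 8,048.44 → $8,000; South Transit 25,723.44 → $25,700.
Rounding difference +$100 on remainder applied to South Transit.
Totals: Valley Mentoring $3,800 + $6,600 = $10,400; Riverside Arts $3,800 + $8,000 = $11,800; South Transit $3,800 + $25,800 = $29,600.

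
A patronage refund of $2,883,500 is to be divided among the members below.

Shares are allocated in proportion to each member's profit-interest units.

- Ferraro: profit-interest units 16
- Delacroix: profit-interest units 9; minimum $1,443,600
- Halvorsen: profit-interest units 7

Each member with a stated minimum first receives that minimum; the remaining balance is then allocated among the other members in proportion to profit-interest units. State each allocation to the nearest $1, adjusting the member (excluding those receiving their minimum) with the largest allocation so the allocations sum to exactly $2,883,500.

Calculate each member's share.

Ferraro: $1,001,670; Delacroix: $1,443,600; Halvorsen: $438,230

Fund the minimums — Delacroix $1,443,600. Balance $1,439,900.
Balance split over remaining profit-interest units 23: Ferraro 1,001,669.57 → $1,001,670; Halvorsen 438,230.43 → $438,230.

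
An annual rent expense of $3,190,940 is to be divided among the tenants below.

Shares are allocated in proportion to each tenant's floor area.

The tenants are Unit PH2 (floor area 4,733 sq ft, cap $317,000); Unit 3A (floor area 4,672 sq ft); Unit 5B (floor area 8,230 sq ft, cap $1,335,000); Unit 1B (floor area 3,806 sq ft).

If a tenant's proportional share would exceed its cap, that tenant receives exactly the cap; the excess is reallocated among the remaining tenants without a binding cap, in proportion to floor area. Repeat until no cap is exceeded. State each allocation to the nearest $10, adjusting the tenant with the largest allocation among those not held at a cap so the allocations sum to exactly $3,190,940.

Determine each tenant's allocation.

Unit PH2: $317,000 · Unit 3A: $848,070 · Unit 5B: $1,335,000 · Unit 1B: $690,870

Floor area total: 21,441.
Unconstrained shares: Unit PH2 704,385.01; Unit 3A 695,306.73; Unit 5B 1,224,823.29; Unit 1B 566,424.96.
Held at cap: Unit PH2 ($317,000); residual $2,873,940 reallocated over remaining floor area 16,708.
Held at cap: Unit 5B ($1,335,000); residual $1,538,940 reallocated over remaining floor area 8,478.
Redistributed shares: Unit 3A 848,068.85 → $848,070; Unit 1B 690,871.15 → $690,870.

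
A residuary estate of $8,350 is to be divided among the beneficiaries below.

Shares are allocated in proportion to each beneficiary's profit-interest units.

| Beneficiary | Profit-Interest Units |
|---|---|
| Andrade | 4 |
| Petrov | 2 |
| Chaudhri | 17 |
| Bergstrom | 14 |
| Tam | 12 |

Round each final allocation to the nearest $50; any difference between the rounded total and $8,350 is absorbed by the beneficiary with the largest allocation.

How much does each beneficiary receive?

Andrade: $700 | Petrov: $350 | Chaudhri: $2,850 | Bergstrom: $2,400 | Tam: $2,050

Sum of profit-interest units: 49.
Raw shares: Andrade 4/49 × $8,350 = 681.63; Petrov 2/49 × $8,350 = 340.82; Chaudhri 17/49 × $8,350 = 2,896.94; Bergstrom 14/49 × $8,350 = 2,385.71; Tam 12/49 × $8,350 = 2,044.90.
Rounded to nearest $50: Andrade $700; Petrov $350; Chaudhri $2,900; Bergstrom $2,400; Tam $2,050. Sum = $8,400.
Difference $8,350 − $8,400 = −$50 applied to largest allocation (Chaudhri): Chaudhri becomes $2,850.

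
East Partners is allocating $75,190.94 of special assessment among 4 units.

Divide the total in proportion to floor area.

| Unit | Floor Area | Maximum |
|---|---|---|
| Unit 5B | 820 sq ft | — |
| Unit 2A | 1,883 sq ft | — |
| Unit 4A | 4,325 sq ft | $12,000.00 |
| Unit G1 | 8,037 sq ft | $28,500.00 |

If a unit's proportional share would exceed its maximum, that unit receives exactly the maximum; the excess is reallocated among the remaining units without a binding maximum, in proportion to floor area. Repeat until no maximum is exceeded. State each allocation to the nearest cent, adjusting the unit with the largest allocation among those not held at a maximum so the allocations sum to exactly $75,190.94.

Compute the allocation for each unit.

Unit 5B: $10,524.07; Unit 2A: $24,166.87; Unit 4A: $12,000.00; Unit G1: $28,500.00

Combined floor area = 15,065.
Proportional shares (ignoring caps): Unit 5B 4,092.7030; Unit 2A 9,398.2436; Unit 4A 21,586.5128; Unit G1 40,113.4806.
Cap binds for Unit 4A ($12,000.00), Unit G1 ($28,500.00); remaining pool $34,690.94 reallocated over remaining floor area 2,703.
Remaining shares: Unit 5B 10,524.0735 → $10,524.07; Unit 2A 24,166.8665 → $24,166.87.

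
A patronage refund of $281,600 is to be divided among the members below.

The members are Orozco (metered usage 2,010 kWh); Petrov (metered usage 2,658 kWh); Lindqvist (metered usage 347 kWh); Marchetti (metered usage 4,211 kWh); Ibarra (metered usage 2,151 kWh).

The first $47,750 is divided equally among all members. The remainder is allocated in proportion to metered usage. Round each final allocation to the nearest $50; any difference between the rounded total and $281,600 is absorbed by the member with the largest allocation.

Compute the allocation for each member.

Orozco: $50,850 | Petrov: $64,200 | Lindqvist: $16,700 | Marchetti: $96,100 | Ibarra: $53,750

First tranche $47,750 split equally: $9,550 each.
Remainder $233,850 by metered usage (total 11,377): Orozco 41,314.80 → $41,300; Petrov 54,634.20 → $54,650; Lindqvist 7,132.46 → $7,150; Marchetti 86,555.54 → $86,550; Ibarra 44,213.00 → $44,200.
Totals: Orozco $9,550 + $41,300 = $50,850; Petrov $9,550 + $54,650 = $64,200; Lindqvist $9,550 + $7,150 = $16,700; Marchetti $9,550 + $86,550 = $96,100; Ibarra $9,550 + $44,200 = $53,750.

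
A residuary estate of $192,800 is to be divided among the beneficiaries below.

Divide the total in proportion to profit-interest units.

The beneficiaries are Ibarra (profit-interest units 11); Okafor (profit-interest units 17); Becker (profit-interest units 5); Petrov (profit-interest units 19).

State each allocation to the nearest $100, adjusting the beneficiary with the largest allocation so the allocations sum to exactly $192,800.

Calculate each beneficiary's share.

Ibarra: $40,800; Okafor: $63,000; Becker: $18,500; Petrov: $70,500

Profit-interest units total: 52.
Raw shares: Ibarra 11/52 × $192,800 = 40,784.62; Okafor 17/52 × $192,800 = 63,030.77; Becker 5/52 × $192,800 = 18,538.46; Petrov 19/52 × $192,800 = 70,446.15.
After rounding ($100): Ibarra $40,800; Okafor $63,000; Becker $18,500; Petrov $70,400. Sum = $192,700.
Difference $192,800 − $192,700 = +$100 applied to largest allocation (Petrov): Petrov becomes $70,500.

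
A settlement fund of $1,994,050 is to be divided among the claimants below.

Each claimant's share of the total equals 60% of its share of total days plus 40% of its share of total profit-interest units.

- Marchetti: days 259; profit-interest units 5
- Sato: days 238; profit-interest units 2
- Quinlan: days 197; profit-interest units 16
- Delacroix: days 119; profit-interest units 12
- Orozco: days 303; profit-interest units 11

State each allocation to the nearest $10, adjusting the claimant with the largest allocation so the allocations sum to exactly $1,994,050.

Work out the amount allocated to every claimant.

Marchetti: $364,360; Sato: $289,830; Quinlan: $488,630; Delacroix: $335,650; Orozco: $515,580

Days total 1,116; profit-interest units total 46.
Combined weights (60% days + 40% profit-interest units): Marchetti 0.1827; Sato 0.1453; Quinlan 0.2450; Delacroix 0.1683; Orozco 0.2586.
Pro-rata amounts: Marchetti 364,363.93; Sato 289,831.76; Quinlan 488,630.81; Delacroix 335,651.10; Orozco 515,572.39.
At nearest $10: Marchetti $364,360; Sato $289,830; Quinlan $488,630; Delacroix $335,650; Orozco $515,570. Sum = $1,994,040.
Difference $1,994,050 − $1,994,040 = +$10 applied to largest allocation (Orozco): Orozco becomes $515,580.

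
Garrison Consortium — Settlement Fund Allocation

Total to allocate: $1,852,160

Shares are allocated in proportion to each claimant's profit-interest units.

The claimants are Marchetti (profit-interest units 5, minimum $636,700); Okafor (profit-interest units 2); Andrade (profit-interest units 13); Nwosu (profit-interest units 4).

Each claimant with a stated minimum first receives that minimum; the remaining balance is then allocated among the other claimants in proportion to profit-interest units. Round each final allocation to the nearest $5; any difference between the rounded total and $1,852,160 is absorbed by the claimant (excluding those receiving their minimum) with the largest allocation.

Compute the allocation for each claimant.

Marchetti: $636,700 · Okafor: $127,945 · Andrade: $831,630 · Nwosu: $255,885

Guaranteed amounts: Marchetti $636,700. Remaining pool $1,215,460.
Remaining pool split over remaining profit-interest units 19: Okafor 127,943.16 → $127,945; Andrade 831,630.53 → $831,630; Nwosu 255,886.32 → $255,885.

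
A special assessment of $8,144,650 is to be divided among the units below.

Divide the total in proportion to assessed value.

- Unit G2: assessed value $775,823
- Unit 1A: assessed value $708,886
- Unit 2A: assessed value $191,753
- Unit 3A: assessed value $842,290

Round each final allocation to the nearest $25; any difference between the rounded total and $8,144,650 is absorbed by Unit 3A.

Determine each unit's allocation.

Unit G2: $2,508,700 | Unit 1A: $2,292,250 | Unit 2A: $620,050 | Unit 3A: $2,723,650

Sum of assessed value: 2,518,752.
Pro-rata amounts: Unit G2 775,823/2,518,752 × $8,144,650 = 2,508,705.42; Unit 1A 708,886/2,518,752 × $8,144,650 = 2,292,257.58; Unit 2A 191,753/2,518,752 × $8,144,650 = 620,053.53; Unit 3A 842,290/2,518,752 × $8,144,650 = 2,723,633.47.
Rounded to nearest $25: Unit G2 $2,508,700; Unit 1A $2,292,250; Unit 2A $620,050; Unit 3A $2,723,625. Sum = $8,144,625.
Difference $8,144,650 − $8,144,625 = +$25 applied to Unit 3A: Unit 3A becomes $2,723,650.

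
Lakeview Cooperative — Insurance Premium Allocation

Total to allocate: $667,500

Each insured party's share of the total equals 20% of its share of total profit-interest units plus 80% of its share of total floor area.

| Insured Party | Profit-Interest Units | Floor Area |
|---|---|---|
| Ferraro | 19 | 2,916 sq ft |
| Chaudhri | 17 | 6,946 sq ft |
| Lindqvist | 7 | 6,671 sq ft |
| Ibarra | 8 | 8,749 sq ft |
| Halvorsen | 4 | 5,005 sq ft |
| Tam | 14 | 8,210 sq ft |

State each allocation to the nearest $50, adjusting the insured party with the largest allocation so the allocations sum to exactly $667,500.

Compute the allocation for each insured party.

Ferraro: $77,200 · Chaudhri: $129,250 · Lindqvist: $106,100 · Ibarra: $136,850 · Halvorsen: $77,150 · Tam: $140,950

Totals — profit-interest units 69, floor area 38,497.
Composite weights (20% profit-interest units + 80% floor area): Ferraro 0.1157; Chaudhri 0.1936; Lindqvist 0.1589; Ibarra 0.2050; Halvorsen 0.1156; Tam 0.2112.
Pro-rata amounts: Ferraro 77,209.32; Chaudhri 129,240.73; Lindqvist 106,078.33; Ibarra 136,837.48; Halvorsen 77,164.54; Tam 140,969.60.
After rounding ($50): Ferraro $77,200; Chaudhri $129,250; Lindqvist $106,100; Ibarra $136,850; Halvorsen $77,150; Tam $140,950. Sum = $667,500.
Sum already equals the total — no adjustment.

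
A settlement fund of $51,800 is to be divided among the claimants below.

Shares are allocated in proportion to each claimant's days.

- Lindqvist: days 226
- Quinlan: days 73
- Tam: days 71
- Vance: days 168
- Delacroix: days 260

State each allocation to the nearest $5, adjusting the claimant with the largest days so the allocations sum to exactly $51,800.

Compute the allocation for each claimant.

Lindqvist: $14,670; Quinlan: $4,740; Tam: $4,610; Vance: $10,905; Delacroix: $16,875

Total days = 226 + 73 + 71 + 168 + 260 = 798.
Raw shares: Lindqvist 14,670.18; Quinlan 4,738.60; Tam 4,608.77; Vance 10,905.26; Delacroix 16,877.19.
After rounding ($5): Lindqvist $14,670; Quinlan $4,740; Tam $4,610; Vance $10,905; Delacroix $16,875. Sum = $51,800.
Rounded total matches; no reconciliation needed.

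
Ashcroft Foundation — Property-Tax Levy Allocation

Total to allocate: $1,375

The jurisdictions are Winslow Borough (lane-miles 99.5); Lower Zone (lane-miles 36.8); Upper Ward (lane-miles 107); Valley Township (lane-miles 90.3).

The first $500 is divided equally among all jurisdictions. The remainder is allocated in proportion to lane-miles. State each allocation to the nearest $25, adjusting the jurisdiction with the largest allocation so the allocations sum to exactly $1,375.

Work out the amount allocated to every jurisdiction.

Winslow Borough: $375; Lower Zone: $225; Upper Ward: $425; Valley Township: $350

First tranche $500 split equally: $125 each.
Remainder $875 by lane-miles (total 333.6): Winslow Borough 260.98 → $250; Lower Zone 96.52 → $100; Upper Ward 280.65 → $275; Valley Township 236.85 → $225.
Rounding difference +$25 on remainder applied to Upper Ward.
Totals: Winslow Borough $125 + $250 = $375; Lower Zone $125 + $100 = $225; Upper Ward $125 + $300 = $425; Valley Township $125 + $225 = $350.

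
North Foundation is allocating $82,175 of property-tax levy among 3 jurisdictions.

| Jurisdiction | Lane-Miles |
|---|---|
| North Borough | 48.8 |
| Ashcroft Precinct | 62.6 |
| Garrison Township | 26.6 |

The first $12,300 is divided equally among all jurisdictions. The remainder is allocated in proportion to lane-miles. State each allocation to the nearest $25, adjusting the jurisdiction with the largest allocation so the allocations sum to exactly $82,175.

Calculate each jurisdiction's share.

Equal tier: $12,300 ÷ 3 = $4,100 apiece.
Remainder $69,875 by lane-miles (total 138): North Borough 24,709.42 → $24,700; Ashcroft Precinct 31,696.92 → $31,700; Garrison Township 13,468.66 → $13,475.
Totals: North Borough $4,100 + $24,700 = $28,800; Ashcroft Precinct $4,100 + $31,700 = $35,800; Garrison Township $4,100 + $13,475 = $17,575.

North Borough: $28,800; Ashcroft Precinct: $35,800; Garrison Township: $17,575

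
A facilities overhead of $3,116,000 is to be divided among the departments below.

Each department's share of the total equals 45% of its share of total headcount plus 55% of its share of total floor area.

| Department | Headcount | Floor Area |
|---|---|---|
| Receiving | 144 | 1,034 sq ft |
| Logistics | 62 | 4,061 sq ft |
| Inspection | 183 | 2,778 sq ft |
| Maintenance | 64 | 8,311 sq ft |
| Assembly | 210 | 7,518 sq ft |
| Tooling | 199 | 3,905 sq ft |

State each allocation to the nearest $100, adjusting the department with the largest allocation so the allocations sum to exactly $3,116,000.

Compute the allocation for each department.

Receiving: $298,400 | Logistics: $353,000 | Inspection: $470,100 | Maintenance: $620,000 | Assembly: $808,400 | Tooling: $566,100

Totals — headcount 862, floor area 27,607.
Combined weights (45% headcount + 55% floor area): Receiving 0.0958; Logistics 0.1133; Inspection 0.1509; Maintenance 0.1990; Assembly 0.2594; Tooling 0.1817.
Proportional shares: Receiving 298,431.35; Logistics 352,954.91; Inspection 470,136.79; Maintenance 620,041.72; Assembly 808,309.10; Tooling 566,126.12.
After rounding ($100): Receiving $298,400; Logistics $353,000; Inspection $470,100; Maintenance $620,000; Assembly $808,300; Tooling $566,100. Sum = $3,115,900.
Difference $3,116,000 − $3,115,900 = +$100 applied to largest allocation (Assembly): Assembly becomes $808,400.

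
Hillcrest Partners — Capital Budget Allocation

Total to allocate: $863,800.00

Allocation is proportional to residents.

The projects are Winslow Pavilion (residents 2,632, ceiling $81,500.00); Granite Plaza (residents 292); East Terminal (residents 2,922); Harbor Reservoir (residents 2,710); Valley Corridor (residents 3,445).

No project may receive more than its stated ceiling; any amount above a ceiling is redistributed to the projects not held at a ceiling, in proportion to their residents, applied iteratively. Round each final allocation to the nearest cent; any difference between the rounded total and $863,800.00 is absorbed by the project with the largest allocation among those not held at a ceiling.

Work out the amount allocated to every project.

Winslow Pavilion: $81,500.00 · Granite Plaza: $24,381.64 · East Terminal: $243,983.41 · Harbor Reservoir: $226,281.67 · Valley Corridor: $287,653.28

Residents total: 12,001.
Unconstrained shares: Winslow Pavilion 189,444.3463; Granite Plaza 21,017.3819; East Terminal 210,317.7735; Harbor Reservoir 195,058.5785; Valley Corridor 247,961.9198.
Cap binds for Winslow Pavilion ($81,500.00); residual $782,300.00 reallocated over remaining residents 9,369.
Redistributed shares: Granite Plaza 24,381.6416 → $24,381.64; East Terminal 243,983.4134 → $243,983.41; Harbor Reservoir 226,281.6736 → $226,281.67; Valley Corridor 287,653.2714 → $287,653.27.
Rounding difference +$0.01 applied to Valley Corridor → $287,653.28.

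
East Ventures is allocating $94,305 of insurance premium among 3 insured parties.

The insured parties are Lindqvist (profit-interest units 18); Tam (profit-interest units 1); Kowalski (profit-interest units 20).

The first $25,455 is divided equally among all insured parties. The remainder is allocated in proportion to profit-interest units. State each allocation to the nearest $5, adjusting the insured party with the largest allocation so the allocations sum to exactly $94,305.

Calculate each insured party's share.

Equal tier: $25,455 ÷ 3 = $8,485 apiece.
Remainder $68,850 by profit-interest units (total 39): Lindqvist 31,776.92 → $31,775; Tam 1,765.38 → $1,765; Kowalski 35,307.69 → $35,310.
Totals: Lindqvist $8,485 + $31,775 = $40,260; Tam $8,485 + $1,765 = $10,250; Kowalski $8,485 + $35,310 = $43,795.

Lindqvist: $40,260 · Tam: $10,250 · Kowalski: $43,795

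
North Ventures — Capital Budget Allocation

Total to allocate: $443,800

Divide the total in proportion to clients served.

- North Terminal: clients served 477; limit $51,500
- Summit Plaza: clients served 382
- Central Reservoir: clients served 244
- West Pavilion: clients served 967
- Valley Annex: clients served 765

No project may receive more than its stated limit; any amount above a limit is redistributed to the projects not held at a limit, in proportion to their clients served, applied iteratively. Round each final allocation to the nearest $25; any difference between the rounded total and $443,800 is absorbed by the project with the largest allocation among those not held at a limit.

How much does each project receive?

Combined clients served = 2,835.
Unconstrained shares: North Terminal 74,671.11; Summit Plaza 59,799.51; Central Reservoir 38,196.54; West Pavilion 151,377.28; Valley Annex 119,755.56.
Capped: North Terminal ($51,500); remaining pool $392,300 reallocated over remaining clients served 2,358.
Shares after redistribution: Summit Plaza 63,553.27 → $63,550; Central Reservoir 40,594.23 → $40,600; West Pavilion 160,879.60 → $160,875; Valley Annex 127,272.90 → $127,275.

North Terminal: $51,500; Summit Plaza: $63,550; Central Reservoir: $40,600; West Pavilion: $160,875; Valley Annex: $127,275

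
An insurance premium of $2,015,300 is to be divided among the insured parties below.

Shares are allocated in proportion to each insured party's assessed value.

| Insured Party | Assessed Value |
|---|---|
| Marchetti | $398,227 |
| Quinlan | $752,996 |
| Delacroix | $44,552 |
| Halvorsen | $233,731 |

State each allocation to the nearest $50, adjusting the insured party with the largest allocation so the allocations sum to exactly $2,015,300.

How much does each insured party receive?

Marchetti: $561,400; Quinlan: $1,061,600; Delacroix: $62,800; Halvorsen: $329,500

Total assessed value = 1,429,506.
Proportional shares: Marchetti 398,227/1,429,506 × $2,015,300 = 561,415.53; Quinlan 752,996/1,429,506 × $2,015,300 = 1,061,564.51; Delacroix 44,552/1,429,506 × $2,015,300 = 62,808.86; Halvorsen 233,731/1,429,506 × $2,015,300 = 329,511.09.
After rounding ($50): Marchetti $561,400; Quinlan $1,061,550; Delacroix $62,800; Halvorsen $329,500. Sum = $2,015,250.
Difference $2,015,300 − $2,015,250 = +$50 applied to largest allocation (Quinlan): Quinlan becomes $1,061,600.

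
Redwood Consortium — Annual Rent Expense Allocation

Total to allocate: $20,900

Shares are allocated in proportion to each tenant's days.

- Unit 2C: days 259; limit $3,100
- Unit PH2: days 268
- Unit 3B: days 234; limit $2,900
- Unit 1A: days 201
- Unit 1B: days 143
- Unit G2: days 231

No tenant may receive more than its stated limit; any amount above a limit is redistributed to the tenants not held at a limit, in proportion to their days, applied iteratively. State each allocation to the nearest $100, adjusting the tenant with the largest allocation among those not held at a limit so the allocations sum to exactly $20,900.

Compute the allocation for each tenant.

Unit 2C: $3,100 | Unit PH2: $4,700 | Unit 3B: $2,900 | Unit 1A: $3,600 | Unit 1B: $2,500 | Unit G2: $4,100

Total days = 1,336.
Proportional shares (ignoring caps): Unit 2C 4,051.72; Unit PH2 4,192.51; Unit 3B 3,660.63; Unit 1A 3,144.39; Unit 1B 2,237.05; Unit G2 3,613.70.
Capped: Unit 2C ($3,100), Unit 3B ($2,900); residual $14,900 reallocated over remaining days 843.
Remaining shares: Unit PH2 4,736.89 → $4,700; Unit 1A 3,552.67 → $3,600; Unit 1B 2,527.52 → $2,500; Unit G2 4,082.92 → $4,100.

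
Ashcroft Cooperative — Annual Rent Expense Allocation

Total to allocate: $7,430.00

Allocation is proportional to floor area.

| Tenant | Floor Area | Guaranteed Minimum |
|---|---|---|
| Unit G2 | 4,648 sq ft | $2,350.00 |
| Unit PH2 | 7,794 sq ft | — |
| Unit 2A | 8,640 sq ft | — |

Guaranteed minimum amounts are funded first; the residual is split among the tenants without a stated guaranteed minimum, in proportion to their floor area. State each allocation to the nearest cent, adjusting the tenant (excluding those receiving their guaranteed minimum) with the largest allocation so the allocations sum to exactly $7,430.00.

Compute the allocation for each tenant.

Fund the minimums — Unit G2 $2,350.00. Remaining pool $5,080.00.
Remaining pool split over remaining floor area 16,434: Unit PH2 2,409.2442 → $2,409.24; Unit 2A 2,670.7558 → $2,670.76.

Unit G2: $2,350.00; Unit PH2: $2,409.24; Unit 2A: $2,670.76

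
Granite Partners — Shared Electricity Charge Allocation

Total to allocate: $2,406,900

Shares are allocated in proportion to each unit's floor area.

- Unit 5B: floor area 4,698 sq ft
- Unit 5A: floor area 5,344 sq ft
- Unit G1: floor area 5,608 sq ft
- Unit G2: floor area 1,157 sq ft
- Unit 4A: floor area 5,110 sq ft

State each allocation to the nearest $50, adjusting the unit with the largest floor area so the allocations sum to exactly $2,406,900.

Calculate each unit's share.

Unit 5B: $515,950 · Unit 5A: $586,850 · Unit G1: $615,900 · Unit G2: $127,050 · Unit 4A: $561,150

Sum of floor area: 4,698 + 5,344 + 5,608 + 1,157 + 5,110 = 21,917.
Unrounded shares: Unit 5B 515,929.01; Unit 5A 586,872.00; Unit G1 615,864.18; Unit G2 127,060.42; Unit 4A 561,174.39.
After rounding ($50): Unit 5B $515,950; Unit 5A $586,850; Unit G1 $615,850; Unit G2 $127,050; Unit 4A $561,150. Sum = $2,406,850.
Difference $2,406,900 − $2,406,850 = +$50 applied to largest floor area (Unit G1): Unit G1 becomes $615,900.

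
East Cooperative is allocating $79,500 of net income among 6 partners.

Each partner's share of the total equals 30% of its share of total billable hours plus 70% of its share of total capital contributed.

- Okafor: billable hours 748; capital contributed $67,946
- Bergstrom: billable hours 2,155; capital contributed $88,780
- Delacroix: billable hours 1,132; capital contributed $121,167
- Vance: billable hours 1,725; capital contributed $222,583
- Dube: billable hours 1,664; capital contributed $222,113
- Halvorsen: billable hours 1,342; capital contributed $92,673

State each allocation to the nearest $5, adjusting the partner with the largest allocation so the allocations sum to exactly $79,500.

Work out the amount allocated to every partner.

Okafor: $6,675 | Bergstrom: $11,925 | Delacroix: $11,350 | Vance: $19,885 | Dube: $19,690 | Halvorsen: $9,975

Billable hours total 8,766; capital contributed total 815,262.
Combined weights (30% billable hours + 70% capital contributed): Okafor 0.0839; Bergstrom 0.1500; Delacroix 0.1428; Vance 0.2501; Dube 0.2477; Halvorsen 0.1255.
Unrounded shares: Okafor 6,673.12; Bergstrom 11,923.34; Delacroix 11,350.77; Vance 19,886.85; Dube 19,688.80; Halvorsen 9,977.12.
After rounding ($5): Okafor $6,675; Bergstrom $11,925; Delacroix $11,350; Vance $19,885; Dube $19,690; Halvorsen $9,975. Sum = $79,500.
Sum already equals the total — no adjustment.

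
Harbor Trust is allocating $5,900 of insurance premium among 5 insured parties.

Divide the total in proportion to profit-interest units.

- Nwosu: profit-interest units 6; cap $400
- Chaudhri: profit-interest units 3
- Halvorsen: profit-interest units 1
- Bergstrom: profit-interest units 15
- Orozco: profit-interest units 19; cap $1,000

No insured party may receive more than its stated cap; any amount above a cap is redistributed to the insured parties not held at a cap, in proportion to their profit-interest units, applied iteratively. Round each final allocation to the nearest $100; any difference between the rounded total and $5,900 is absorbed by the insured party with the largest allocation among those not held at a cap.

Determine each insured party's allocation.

Profit-interest units total: 44.
Pro-rata shares before constraints: Nwosu 804.55; Chaudhri 402.27; Halvorsen 134.09; Bergstrom 2,011.36; Orozco 2,547.73.
Capped: Nwosu ($400), Orozco ($1,000); balance $4,500 reallocated over remaining profit-interest units 19.
Shares after redistribution: Chaudhri 710.53 → $700; Halvorsen 236.84 → $200; Bergstrom 3,552.63 → $3,600.

Nwosu: $400; Chaudhri: $700; Halvorsen: $200; Bergstrom: $3,600; Orozco: $1,000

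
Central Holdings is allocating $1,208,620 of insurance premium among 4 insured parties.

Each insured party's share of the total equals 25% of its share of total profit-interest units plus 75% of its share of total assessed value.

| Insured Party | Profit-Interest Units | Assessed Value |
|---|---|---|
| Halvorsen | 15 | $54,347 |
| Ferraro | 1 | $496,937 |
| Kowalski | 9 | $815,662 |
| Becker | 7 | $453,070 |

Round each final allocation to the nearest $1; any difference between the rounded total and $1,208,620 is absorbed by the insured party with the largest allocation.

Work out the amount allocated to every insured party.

Profit-interest units total 32; assessed value total 1,820,016.
Combined weights (25% profit-interest units + 75% assessed value): Halvorsen 0.1396; Ferraro 0.2126; Kowalski 0.4064; Becker 0.2414.
Proportional shares: Halvorsen 168,702.86; Ferraro 256,943.46; Kowalski 491,224.26; Becker 291,749.42.
At nearest $1: Halvorsen $168,703; Ferraro $256,943; Kowalski $491,224; Becker $291,749. Sum = $1,208,619.
Difference $1,208,620 − $1,208,619 = +$1 applied to largest allocation (Kowalski): Kowalski becomes $491,225.

Halvorsen: $168,703; Ferraro: $256,943; Kowalski: $491,225; Becker: $291,749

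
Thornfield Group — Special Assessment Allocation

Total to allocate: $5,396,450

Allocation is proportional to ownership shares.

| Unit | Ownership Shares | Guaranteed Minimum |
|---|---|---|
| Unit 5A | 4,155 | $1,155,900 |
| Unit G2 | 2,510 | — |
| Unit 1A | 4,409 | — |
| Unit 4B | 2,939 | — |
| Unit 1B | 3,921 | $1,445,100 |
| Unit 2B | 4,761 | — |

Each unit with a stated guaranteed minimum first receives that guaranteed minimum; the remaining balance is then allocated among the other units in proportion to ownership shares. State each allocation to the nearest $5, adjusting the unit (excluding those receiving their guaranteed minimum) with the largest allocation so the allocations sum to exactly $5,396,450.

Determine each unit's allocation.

Unit 5A: $1,155,900 | Unit G2: $479,965 | Unit 1A: $843,090 | Unit 4B: $561,995 | Unit 1B: $1,445,100 | Unit 2B: $910,400

Fund the minimums — Unit 5A $1,155,900; Unit 1B $1,445,100. Balance $2,795,450.
Balance split over remaining ownership shares 14,619: Unit G2 479,963.03 → $479,965; Unit 1A 843,090.43 → $843,090; Unit 4B 561,996.55 → $561,995; Unit 2B 910,399.99 → $910,400.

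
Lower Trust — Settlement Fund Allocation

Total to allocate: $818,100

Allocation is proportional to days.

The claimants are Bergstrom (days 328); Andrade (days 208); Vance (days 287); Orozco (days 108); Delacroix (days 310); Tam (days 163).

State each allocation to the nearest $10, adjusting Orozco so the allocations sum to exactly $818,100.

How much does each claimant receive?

Combined days = 1,404.
Proportional shares: Bergstrom 328/1,404 × $818,100 = 191,123.08; Andrade 208/1,404 × $818,100 = 121,200.00; Vance 287/1,404 × $818,100 = 167,232.69; Orozco 108/1,404 × $818,100 = 62,930.77; Delacroix 310/1,404 × $818,100 = 180,634.62; Tam 163/1,404 × $818,100 = 94,978.85.
Rounded to nearest $10: Bergstrom $191,120; Andrade $121,200; Vance $167,230; Orozco $62,930; Delacroix $180,630; Tam $94,980. Sum = $818,090.
Difference $818,100 − $818,090 = +$10 applied to Orozco: Orozco becomes $62,940.

Bergstrom: $191,120; Andrade: $121,200; Vance: $167,230; Orozco: $62,940; Delacroix: $180,630; Tam: $94,980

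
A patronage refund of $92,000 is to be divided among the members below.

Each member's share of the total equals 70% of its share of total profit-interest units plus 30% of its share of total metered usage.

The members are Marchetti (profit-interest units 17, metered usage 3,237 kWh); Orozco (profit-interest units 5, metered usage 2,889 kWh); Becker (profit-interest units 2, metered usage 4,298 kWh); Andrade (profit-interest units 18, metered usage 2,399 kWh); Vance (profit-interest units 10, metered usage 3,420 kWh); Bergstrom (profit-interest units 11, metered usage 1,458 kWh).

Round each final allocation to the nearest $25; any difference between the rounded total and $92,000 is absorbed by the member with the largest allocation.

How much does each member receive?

Profit-interest units total 63; metered usage total 17,701.
Combined weights (70% profit-interest units + 30% metered usage): Marchetti 0.2438; Orozco 0.1045; Becker 0.0951; Andrade 0.2407; Vance 0.1691; Bergstrom 0.1469.
Pro-rata amounts: Marchetti 22,425.02; Orozco 9,615.74; Becker 8,746.03; Andrade 22,140.60; Vance 15,554.80; Bergstrom 13,517.81.
Rounded to nearest $25: Marchetti $22,425; Orozco $9,625; Becker $8,750; Andrade $22,150; Vance $15,550; Bergstrom $13,525. Sum = $92,025.
Difference $92,000 − $92,025 = −$25 applied to largest allocation (Marchetti): Marchetti becomes $22,400.

Marchetti: $22,400; Orozco: $9,625; Becker: $8,750; Andrade: $22,150; Vance: $15,550; Bergstrom: $13,525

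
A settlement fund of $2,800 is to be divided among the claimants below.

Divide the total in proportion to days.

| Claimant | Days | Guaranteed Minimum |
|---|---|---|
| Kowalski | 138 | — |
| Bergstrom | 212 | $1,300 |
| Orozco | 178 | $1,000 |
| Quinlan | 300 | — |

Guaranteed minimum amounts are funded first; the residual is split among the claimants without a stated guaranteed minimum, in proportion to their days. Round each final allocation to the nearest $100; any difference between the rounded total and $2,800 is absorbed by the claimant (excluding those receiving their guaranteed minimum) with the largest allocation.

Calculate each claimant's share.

Kowalski: $200 | Bergstrom: $1,300 | Orozco: $1,000 | Quinlan: $300

Fund the minimums — Bergstrom $1,300; Orozco $1,000. Residual $500.
Residual split over remaining days 438: Kowalski 157.53 → $200; Quinlan 342.47 → $300.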